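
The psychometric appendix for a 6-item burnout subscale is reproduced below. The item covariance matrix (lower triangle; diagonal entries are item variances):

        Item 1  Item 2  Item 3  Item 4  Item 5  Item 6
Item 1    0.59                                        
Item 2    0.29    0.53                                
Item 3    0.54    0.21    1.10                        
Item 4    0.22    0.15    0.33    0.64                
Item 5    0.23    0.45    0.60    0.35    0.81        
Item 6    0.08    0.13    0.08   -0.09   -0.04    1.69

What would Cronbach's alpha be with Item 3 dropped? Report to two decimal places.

Remaining items: Item 1, Item 2, Item 4, Item 5, Item 6 (k = 5).
ΣVar(i) = 0.59 + 0.53 + 0.64 + 0.81 + 1.69 = 4.26
σ²_total = 4.26 + 2 × 1.77 = 7.80
α (item deleted) = (5/4)·(1 − 4.26/7.80) = 0.57

α = 0.57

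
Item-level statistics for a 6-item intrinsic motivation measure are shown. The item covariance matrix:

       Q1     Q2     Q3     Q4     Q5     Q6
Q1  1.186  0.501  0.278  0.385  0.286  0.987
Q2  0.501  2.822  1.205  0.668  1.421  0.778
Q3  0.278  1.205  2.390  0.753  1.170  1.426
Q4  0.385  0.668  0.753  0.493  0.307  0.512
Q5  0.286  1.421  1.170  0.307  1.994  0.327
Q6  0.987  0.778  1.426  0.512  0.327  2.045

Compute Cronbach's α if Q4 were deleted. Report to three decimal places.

α = 0.770

Remaining items: Q1, Q2, Q3, Q5, Q6 (k = 5).
Σσᵢ² = 1.186 + 2.822 + 2.390 + 1.994 + 2.045 = 10.437
σ²_T = 10.437 + 2 × 8.379 = 27.195
α (item deleted) = (5/4)·(1 − 10.437/27.195) = 0.770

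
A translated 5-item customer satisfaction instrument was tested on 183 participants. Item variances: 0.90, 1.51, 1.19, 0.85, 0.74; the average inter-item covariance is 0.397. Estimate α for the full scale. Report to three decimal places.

sum of item variances = 0.90 + 1.51 + 1.19 + 0.85 + 0.74 = 5.19
Sum of the 10 distinct covariances = 10 × 0.397 = 3.970
Var(T) = sum of item variances + 2·Σcov = 5.19 + 2 × 3.970 = 13.130
α = (5/4)·(1 − 5.19/13.130) = 0.756

α = 0.756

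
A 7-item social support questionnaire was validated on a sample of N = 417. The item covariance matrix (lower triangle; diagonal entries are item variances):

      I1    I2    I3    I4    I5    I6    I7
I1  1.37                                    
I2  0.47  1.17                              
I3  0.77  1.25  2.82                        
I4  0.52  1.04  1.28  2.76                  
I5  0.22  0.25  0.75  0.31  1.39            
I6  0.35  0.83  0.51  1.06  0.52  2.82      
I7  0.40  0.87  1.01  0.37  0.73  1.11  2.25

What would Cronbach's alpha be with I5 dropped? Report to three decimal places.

α = 0.771

Remaining items: I1, I2, I3, I4, I6, I7 (k = 6).
Σσᵢ² = 1.37 + 1.17 + 2.82 + 2.76 + 2.82 + 2.25 = 13.19
σ²_total = 13.19 + 2 × 11.84 = 36.87
α (item deleted) = (6/5)·(1 − 13.19/36.87) = 0.771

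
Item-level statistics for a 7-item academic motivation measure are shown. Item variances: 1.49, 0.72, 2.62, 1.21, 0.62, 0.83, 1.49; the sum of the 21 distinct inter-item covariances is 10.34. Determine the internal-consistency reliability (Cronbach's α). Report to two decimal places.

ΣVar(i) = 1.49 + 0.72 + 2.62 + 1.21 + 0.62 + 0.83 + 1.49 = 8.98
Sum of distinct covariances = 10.34
σ²_total = ΣVar(i) + 2·Σcov = 8.98 + 2 × 10.34 = 29.66
α = (7/6)·(1 − 8.98/29.66) = 0.81

α = 0.81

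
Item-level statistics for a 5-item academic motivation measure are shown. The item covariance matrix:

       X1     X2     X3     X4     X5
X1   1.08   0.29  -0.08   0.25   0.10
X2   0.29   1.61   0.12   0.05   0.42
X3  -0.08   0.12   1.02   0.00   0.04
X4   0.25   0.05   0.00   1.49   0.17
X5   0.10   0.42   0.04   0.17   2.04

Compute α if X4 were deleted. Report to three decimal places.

Remaining items: X1, X2, X3, X5 (k = 4).
Σσᵢ² = 1.08 + 1.61 + 1.02 + 2.04 = 5.75
σ²_T = 5.75 + 2 × 0.89 = 7.53
α (item deleted) = (4/3)·(1 − 5.75/7.53) = 0.315

α = 0.315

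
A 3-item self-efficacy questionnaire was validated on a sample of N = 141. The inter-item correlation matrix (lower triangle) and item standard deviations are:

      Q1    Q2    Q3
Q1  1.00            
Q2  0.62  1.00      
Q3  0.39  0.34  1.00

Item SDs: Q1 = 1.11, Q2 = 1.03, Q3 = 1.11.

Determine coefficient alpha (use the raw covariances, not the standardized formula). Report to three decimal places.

α = 0.709

Σσ²ᵢ = 1.11² + 1.03² + 1.11² = 3.5251
Covariances σ_ij = r_ij · s_i · s_j:
  σ(Q1,Q2) = 0.62 × 1.11 × 1.03 = 0.7088
  σ(Q1,Q3) = 0.39 × 1.11 × 1.11 = 0.4805
  σ(Q2,Q3) = 0.34 × 1.03 × 1.11 = 0.3887
σ²_T = Σσ²ᵢ + 2·Σσ_ij = 3.5251 + 2 × 1.5780 = 6.6811
α = (3/2)·(1 − 3.5251/6.6811) = 0.709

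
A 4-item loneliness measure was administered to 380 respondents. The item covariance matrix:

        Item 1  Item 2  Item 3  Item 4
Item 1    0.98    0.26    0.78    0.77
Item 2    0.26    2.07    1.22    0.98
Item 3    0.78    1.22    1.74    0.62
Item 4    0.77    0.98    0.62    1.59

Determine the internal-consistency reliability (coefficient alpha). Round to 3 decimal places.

α = 0.789

Σσᵢ² = 0.98 + 2.07 + 1.74 + 1.59 = 6.38
Sum of off-diagonal covariances = 4.63
σ²_T = 6.38 + 2 × 4.63 = 15.64
α = (k/(k−1))·(1 − Σσᵢ²/σ²_T) = (4/3)·(1 − 6.38/15.64) = 0.789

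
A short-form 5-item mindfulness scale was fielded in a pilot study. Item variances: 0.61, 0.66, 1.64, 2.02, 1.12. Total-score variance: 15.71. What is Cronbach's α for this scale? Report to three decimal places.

Cronbach's α = 0.769

Σσᵢ² = 0.61 + 0.66 + 1.64 + 2.02 + 1.12 = 6.05
α = (k/(k−1))·(1 − Σσᵢ²/σ²_total) = (5/4)·(1 − 6.05/15.71) = 0.769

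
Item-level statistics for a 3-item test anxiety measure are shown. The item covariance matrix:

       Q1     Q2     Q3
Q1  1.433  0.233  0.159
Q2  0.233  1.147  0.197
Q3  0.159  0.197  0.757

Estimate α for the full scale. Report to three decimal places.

ΣVar(i) = 1.433 + 1.147 + 0.757 = 3.337
Sum of the distinct covariances = 0.589
total variance = 3.337 + 2 × 0.589 = 4.515
α = (k/(k−1))·(1 − ΣVar(i)/total variance) = (3/2)·(1 − 3.337/4.515) = 0.391

α = 0.391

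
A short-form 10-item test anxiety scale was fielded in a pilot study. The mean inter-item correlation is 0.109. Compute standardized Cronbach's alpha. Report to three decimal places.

Standardized α = k·r̄ / (1 + (k−1)·r̄) = 10 × 0.109 / (1 + 9 × 0.109)
  = 1.0900 / 1.9810 = 0.550

standardized Cronbach's alpha = 0.550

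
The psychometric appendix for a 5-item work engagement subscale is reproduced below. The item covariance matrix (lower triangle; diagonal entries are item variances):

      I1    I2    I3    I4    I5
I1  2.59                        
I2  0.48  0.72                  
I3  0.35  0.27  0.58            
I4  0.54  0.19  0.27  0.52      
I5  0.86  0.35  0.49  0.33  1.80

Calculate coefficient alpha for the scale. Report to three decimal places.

α = 0.714

Σσ²ᵢ = 2.59 + 0.72 + 0.58 + 0.52 + 1.80 = 6.21
Sum of off-diagonal covariances = 4.13
σ²_total = 6.21 + 2 × 4.13 = 14.47
α = (k/(k−1))·(1 − Σσ²ᵢ/σ²_total) = (5/4)·(1 − 6.21/14.47) = 0.714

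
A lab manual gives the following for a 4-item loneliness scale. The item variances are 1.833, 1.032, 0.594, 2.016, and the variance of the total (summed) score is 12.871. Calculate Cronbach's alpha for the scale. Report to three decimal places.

Cronbach's alpha = 0.766

ΣVar(i) = 1.833 + 1.032 + 0.594 + 2.016 = 5.475
α = (k/(k−1))·(1 − ΣVar(i)/σ²_total) = (4/3)·(1 − 5.475/12.871) = 0.766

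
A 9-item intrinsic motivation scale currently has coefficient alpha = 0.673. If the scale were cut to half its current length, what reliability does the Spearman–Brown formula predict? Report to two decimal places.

predicted reliability = 0.51

Length factor m = 1/2
α' = m·α / (1 − (1−m)·α)
   = 1/2 × 0.673 / (1 − (1 − 1/2) × 0.673)
   = 0.3365 / 0.6635 = 0.51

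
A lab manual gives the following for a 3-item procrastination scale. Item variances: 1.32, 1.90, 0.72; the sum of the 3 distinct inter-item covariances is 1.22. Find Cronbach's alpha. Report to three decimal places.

ΣVar(i) = 1.32 + 1.90 + 0.72 = 3.94
Sum of distinct covariances = 1.22
σ²_total = ΣVar(i) + 2·Σcov = 3.94 + 2 × 1.22 = 6.38
α = (3/2)·(1 − 3.94/6.38) = 0.574

Cronbach's alpha = 0.574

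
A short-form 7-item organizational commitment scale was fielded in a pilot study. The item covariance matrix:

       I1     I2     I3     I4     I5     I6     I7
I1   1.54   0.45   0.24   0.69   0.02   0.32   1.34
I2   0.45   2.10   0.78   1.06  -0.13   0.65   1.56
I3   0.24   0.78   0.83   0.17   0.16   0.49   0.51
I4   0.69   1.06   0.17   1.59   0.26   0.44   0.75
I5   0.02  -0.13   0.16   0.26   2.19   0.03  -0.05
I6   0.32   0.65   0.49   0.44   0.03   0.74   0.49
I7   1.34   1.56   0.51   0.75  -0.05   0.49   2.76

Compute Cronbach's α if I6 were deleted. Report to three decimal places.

α = 0.704

Remaining items: I1, I2, I3, I4, I5, I7 (k = 6).
Σσ²ᵢ = 1.54 + 2.10 + 0.83 + 1.59 + 2.19 + 2.76 = 11.01
σ²_total = 11.01 + 2 × 7.81 = 26.63
α (item deleted) = (6/5)·(1 − 11.01/26.63) = 0.704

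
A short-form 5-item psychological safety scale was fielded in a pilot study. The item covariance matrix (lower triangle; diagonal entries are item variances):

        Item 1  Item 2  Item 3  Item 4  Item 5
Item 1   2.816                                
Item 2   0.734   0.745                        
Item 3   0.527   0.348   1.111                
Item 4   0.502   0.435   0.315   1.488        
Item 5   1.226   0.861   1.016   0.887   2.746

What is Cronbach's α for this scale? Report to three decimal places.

sum of item variances = 2.816 + 0.745 + 1.111 + 1.488 + 2.746 = 8.906
Sum of the distinct covariances = 6.851
Var(T) = 8.906 + 2 × 6.851 = 22.608
α = (k/(k−1))·(1 − sum of item variances/Var(T)) = (5/4)·(1 − 8.906/22.608) = 0.758

α = 0.758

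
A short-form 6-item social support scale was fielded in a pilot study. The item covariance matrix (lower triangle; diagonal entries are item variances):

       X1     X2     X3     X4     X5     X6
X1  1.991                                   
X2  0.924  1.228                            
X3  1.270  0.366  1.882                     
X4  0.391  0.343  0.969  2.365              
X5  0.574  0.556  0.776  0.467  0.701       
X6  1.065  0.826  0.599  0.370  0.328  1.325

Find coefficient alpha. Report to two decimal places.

sum of item variances = 1.991 + 1.228 + 1.882 + 2.365 + 0.701 + 1.325 = 9.492
Σ_{i<j} σ_ij = 9.824
total variance = 9.492 + 2 × 9.824 = 29.140
α = (k/(k−1))·(1 − sum of item variances/total variance) = (6/5)·(1 − 9.492/29.140) = 0.81

α = 0.81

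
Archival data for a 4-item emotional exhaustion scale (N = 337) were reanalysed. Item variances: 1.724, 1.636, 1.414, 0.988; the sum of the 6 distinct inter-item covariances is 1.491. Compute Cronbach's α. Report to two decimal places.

Σσᵢ² = 1.724 + 1.636 + 1.414 + 0.988 = 5.762
Sum of distinct covariances = 1.491
Var(T) = Σσᵢ² + 2·Σcov = 5.762 + 2 × 1.491 = 8.744
α = (4/3)·(1 − 5.762/8.744) = 0.45

Cronbach's α = 0.45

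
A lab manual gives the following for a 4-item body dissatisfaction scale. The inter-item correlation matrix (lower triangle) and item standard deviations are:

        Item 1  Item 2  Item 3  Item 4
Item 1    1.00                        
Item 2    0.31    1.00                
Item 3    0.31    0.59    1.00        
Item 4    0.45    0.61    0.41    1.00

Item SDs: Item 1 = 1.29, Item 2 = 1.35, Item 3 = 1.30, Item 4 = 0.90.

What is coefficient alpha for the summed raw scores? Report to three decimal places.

coefficient alpha = 0.749

Σσ²ᵢ = 1.29² + 1.35² + 1.30² + 0.90² = 5.9866
Covariances σ_ij = r_ij · s_i · s_j:
  σ(Item 1,Item 2) = 0.31 × 1.29 × 1.35 = 0.5399
  σ(Item 1,Item 3) = 0.31 × 1.29 × 1.30 = 0.5199
  σ(Item 1,Item 4) = 0.45 × 1.29 × 0.90 = 0.5225
  σ(Item 2,Item 3) = 0.59 × 1.35 × 1.30 = 1.0354
  σ(Item 2,Item 4) = 0.61 × 1.35 × 0.90 = 0.7411
  σ(Item 3,Item 4) = 0.41 × 1.30 × 0.90 = 0.4797
σ²_T = Σσ²ᵢ + 2·Σσ_ij = 5.9866 + 2 × 3.8385 = 13.6636
α = (4/3)·(1 − 5.9866/13.6636) = 0.749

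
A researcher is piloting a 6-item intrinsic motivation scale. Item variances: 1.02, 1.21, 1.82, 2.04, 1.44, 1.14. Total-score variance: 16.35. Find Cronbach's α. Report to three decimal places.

Σσᵢ² = 1.02 + 1.21 + 1.82 + 2.04 + 1.44 + 1.14 = 8.67
α = (k/(k−1))·(1 − Σσᵢ²/total variance) = (6/5)·(1 − 8.67/16.35) = 0.564

Cronbach's α = 0.564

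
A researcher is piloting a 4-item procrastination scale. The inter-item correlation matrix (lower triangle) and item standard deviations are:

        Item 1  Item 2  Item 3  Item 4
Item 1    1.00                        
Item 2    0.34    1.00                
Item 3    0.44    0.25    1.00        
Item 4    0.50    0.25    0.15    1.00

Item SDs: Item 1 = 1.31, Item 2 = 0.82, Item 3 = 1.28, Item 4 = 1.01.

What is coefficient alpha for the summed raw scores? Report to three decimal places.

Σσ²ᵢ = 1.31² + 0.82² + 1.28² + 1.01² = 5.0470
Covariances σ_ij = r_ij · s_i · s_j:
  σ(Item 1,Item 2) = 0.34 × 1.31 × 0.82 = 0.3652
  σ(Item 1,Item 3) = 0.44 × 1.31 × 1.28 = 0.7378
  σ(Item 1,Item 4) = 0.50 × 1.31 × 1.01 = 0.6616
  σ(Item 2,Item 3) = 0.25 × 0.82 × 1.28 = 0.2624
  σ(Item 2,Item 4) = 0.25 × 0.82 × 1.01 = 0.2070
  σ(Item 3,Item 4) = 0.15 × 1.28 × 1.01 = 0.1939
σ²_T = Σσ²ᵢ + 2·Σσ_ij = 5.0470 + 2 × 2.4279 = 9.9028
α = (4/3)·(1 − 5.0470/9.9028) = 0.654

α = 0.654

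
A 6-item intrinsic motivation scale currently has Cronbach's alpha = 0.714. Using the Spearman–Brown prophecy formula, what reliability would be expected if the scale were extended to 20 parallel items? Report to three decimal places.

predicted reliability = 0.893

Length factor m = 20/6 = 3.3333
α' = m·α / (1 + (m−1)·α)
   = 20/6 × 0.714 / (1 + (20/6 − 1) × 0.714)
   = 2.3800 / 2.6660 = 0.893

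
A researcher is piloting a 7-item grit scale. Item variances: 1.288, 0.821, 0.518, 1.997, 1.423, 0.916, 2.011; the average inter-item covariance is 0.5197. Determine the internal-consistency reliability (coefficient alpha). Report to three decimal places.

ΣVar(i) = 1.288 + 0.821 + 0.518 + 1.997 + 1.423 + 0.916 + 2.011 = 8.974
Sum of the 21 distinct covariances = 21 × 0.5197 = 10.9137
σ²_T = ΣVar(i) + 2·Σcov = 8.974 + 2 × 10.9137 = 30.8014
α = (7/6)·(1 − 8.974/30.8014) = 0.827

coefficient alpha = 0.827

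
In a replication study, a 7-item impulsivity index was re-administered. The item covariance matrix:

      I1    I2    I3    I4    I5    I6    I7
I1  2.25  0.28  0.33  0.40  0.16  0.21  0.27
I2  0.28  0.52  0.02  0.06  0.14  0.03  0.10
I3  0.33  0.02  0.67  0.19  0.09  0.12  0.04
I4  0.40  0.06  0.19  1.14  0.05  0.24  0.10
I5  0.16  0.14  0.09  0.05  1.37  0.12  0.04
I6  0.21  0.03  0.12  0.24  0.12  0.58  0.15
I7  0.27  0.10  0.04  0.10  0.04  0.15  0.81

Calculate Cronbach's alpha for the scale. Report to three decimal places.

α = 0.538

ΣVar(i) = 2.25 + 0.52 + 0.67 + 1.14 + 1.37 + 0.58 + 0.81 = 7.34
Σ_{i<j} σ_ij = 3.14
Var(T) = 7.34 + 2 × 3.14 = 13.62
α = (k/(k−1))·(1 − ΣVar(i)/Var(T)) = (7/6)·(1 − 7.34/13.62) = 0.538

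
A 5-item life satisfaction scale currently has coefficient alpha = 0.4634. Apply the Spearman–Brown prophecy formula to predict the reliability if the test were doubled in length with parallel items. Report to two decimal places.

predicted reliability = 0.63

Length factor m = 2
α' = m·α / (1 + (m−1)·α)
   = 2 × 0.4634 / (1 + (2 − 1) × 0.4634)
   = 0.9268 / 1.4634 = 0.63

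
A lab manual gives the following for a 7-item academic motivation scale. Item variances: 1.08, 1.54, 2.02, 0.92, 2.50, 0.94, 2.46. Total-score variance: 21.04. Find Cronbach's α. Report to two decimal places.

α = 0.53

sum of item variances = 1.08 + 1.54 + 2.02 + 0.92 + 2.50 + 0.94 + 2.46 = 11.46
α = (k/(k−1))·(1 − sum of item variances/Var(T)) = (7/6)·(1 − 11.46/21.04) = 0.53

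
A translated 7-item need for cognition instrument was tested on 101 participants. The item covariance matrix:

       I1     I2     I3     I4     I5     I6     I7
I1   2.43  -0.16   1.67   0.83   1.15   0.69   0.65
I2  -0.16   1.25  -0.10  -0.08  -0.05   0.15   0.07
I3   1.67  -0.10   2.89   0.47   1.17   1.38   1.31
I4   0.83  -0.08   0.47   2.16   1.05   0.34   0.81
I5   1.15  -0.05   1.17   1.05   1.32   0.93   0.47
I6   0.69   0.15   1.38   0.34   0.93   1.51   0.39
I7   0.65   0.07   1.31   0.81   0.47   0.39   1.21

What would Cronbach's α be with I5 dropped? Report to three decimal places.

α = 0.714

Remaining items: I1, I2, I3, I4, I6, I7 (k = 6).
Σσᵢ² = 2.43 + 1.25 + 2.89 + 2.16 + 1.51 + 1.21 = 11.45
total variance = 11.45 + 2 × 8.42 = 28.29
α (item deleted) = (6/5)·(1 − 11.45/28.29) = 0.714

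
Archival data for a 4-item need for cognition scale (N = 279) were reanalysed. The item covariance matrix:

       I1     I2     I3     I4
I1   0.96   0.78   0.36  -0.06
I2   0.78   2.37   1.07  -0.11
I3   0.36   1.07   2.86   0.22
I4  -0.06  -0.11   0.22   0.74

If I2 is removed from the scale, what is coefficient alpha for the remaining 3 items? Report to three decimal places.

Remaining items: I1, I3, I4 (k = 3).
ΣVar(i) = 0.96 + 2.86 + 0.74 = 4.56
σ²_total = 4.56 + 2 × 0.52 = 5.60
α (item deleted) = (3/2)·(1 − 4.56/5.60) = 0.279

coefficient alpha = 0.279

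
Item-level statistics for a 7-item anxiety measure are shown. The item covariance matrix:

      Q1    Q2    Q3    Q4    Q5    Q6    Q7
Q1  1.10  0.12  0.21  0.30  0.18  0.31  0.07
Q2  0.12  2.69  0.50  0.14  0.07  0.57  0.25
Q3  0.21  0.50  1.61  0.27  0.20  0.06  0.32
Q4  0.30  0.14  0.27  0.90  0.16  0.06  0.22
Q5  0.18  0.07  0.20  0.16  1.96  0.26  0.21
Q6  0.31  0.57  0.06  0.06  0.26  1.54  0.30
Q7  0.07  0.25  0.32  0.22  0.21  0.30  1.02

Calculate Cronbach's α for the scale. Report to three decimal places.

α = 0.547

Σσᵢ² = 1.10 + 2.69 + 1.61 + 0.90 + 1.96 + 1.54 + 1.02 = 10.82
Σ_{i<j} σ_ij = 4.78
σ²_T = 10.82 + 2 × 4.78 = 20.38
α = (k/(k−1))·(1 − Σσᵢ²/σ²_T) = (7/6)·(1 − 10.82/20.38) = 0.547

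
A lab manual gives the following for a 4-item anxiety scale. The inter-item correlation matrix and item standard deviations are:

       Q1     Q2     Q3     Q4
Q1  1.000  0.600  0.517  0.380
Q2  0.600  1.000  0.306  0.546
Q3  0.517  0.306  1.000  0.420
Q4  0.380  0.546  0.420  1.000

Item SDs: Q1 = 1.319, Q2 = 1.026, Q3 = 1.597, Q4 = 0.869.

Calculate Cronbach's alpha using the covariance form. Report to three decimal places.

Σσ²ᵢ = 1.319² + 1.026² + 1.597² + 0.869² = 6.0980
Covariances σ_ij = r_ij · s_i · s_j:
  σ(Q1,Q2) = 0.600 × 1.319 × 1.026 = 0.8120
  σ(Q1,Q3) = 0.517 × 1.319 × 1.597 = 1.0890
  σ(Q1,Q4) = 0.380 × 1.319 × 0.869 = 0.4356
  σ(Q2,Q3) = 0.306 × 1.026 × 1.597 = 0.5014
  σ(Q2,Q4) = 0.546 × 1.026 × 0.869 = 0.4868
  σ(Q3,Q4) = 0.420 × 1.597 × 0.869 = 0.5829
σ²_T = Σσ²ᵢ + 2·Σσ_ij = 6.0980 + 2 × 3.9077 = 13.9134
α = (4/3)·(1 − 6.0980/13.9134) = 0.749

α = 0.749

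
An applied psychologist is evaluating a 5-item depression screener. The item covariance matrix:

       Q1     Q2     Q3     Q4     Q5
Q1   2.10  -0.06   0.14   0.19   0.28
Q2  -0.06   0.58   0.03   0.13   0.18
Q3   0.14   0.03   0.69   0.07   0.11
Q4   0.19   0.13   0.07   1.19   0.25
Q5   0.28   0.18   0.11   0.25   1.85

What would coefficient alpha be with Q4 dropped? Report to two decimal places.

coefficient alpha = 0.28

Remaining items: Q1, Q2, Q3, Q5 (k = 4).
ΣVar(i) = 2.10 + 0.58 + 0.69 + 1.85 = 5.22
σ²_total = 5.22 + 2 × 0.68 = 6.58
α (item deleted) = (4/3)·(1 − 5.22/6.58) = 0.28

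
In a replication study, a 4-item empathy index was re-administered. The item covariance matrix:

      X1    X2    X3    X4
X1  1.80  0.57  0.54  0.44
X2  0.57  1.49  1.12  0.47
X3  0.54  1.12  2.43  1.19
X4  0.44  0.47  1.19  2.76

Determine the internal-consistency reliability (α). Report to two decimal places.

ΣVar(i) = 1.80 + 1.49 + 2.43 + 2.76 = 8.48
Sum of off-diagonal covariances = 4.33
total variance = 8.48 + 2 × 4.33 = 17.14
α = (k/(k−1))·(1 − ΣVar(i)/total variance) = (4/3)·(1 − 8.48/17.14) = 0.67

α = 0.67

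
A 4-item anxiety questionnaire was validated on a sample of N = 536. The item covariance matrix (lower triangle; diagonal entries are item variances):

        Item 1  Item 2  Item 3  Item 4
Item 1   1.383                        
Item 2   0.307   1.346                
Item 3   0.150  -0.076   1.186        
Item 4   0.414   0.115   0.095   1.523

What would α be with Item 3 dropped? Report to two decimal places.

α = 0.42

Remaining items: Item 1, Item 2, Item 4 (k = 3).
ΣVar(i) = 1.383 + 1.346 + 1.523 = 4.252
Var(T) = 4.252 + 2 × 0.836 = 5.924
α (item deleted) = (3/2)·(1 − 4.252/5.924) = 0.42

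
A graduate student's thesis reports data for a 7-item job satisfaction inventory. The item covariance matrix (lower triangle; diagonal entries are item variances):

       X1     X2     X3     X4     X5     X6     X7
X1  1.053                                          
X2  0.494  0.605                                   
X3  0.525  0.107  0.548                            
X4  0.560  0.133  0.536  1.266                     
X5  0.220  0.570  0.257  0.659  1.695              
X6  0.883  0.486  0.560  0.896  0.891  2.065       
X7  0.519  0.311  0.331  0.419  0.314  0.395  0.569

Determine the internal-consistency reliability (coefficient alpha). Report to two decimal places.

Σσᵢ² = 1.053 + 0.605 + 0.548 + 1.266 + 1.695 + 2.065 + 0.569 = 7.801
Σ_{i<j} σ_ij = 10.066
σ²_T = 7.801 + 2 × 10.066 = 27.933
α = (k/(k−1))·(1 − Σσᵢ²/σ²_T) = (7/6)·(1 − 7.801/27.933) = 0.84

coefficient alpha = 0.84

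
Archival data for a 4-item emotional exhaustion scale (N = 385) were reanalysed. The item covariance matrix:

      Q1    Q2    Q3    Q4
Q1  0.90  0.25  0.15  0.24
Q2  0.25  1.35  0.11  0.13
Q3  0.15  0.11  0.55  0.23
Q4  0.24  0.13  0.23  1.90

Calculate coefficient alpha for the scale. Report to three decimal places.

Σσᵢ² = 0.90 + 1.35 + 0.55 + 1.90 = 4.70
Sum of the distinct covariances = 1.11
total variance = 4.70 + 2 × 1.11 = 6.92
α = (k/(k−1))·(1 − Σσᵢ²/total variance) = (4/3)·(1 − 4.70/6.92) = 0.428

coefficient alpha = 0.428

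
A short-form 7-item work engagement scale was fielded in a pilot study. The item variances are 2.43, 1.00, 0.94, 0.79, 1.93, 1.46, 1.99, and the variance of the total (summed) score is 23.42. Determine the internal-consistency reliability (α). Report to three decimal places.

Σσᵢ² = 2.43 + 1.00 + 0.94 + 0.79 + 1.93 + 1.46 + 1.99 = 10.54
α = (k/(k−1))·(1 − Σσᵢ²/total variance) = (7/6)·(1 − 10.54/23.42) = 0.642

α = 0.642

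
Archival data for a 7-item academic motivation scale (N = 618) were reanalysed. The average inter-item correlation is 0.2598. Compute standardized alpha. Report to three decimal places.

Standardized α = k·r̄ / (1 + (k−1)·r̄) = 7 × 0.2598 / (1 + 6 × 0.2598)
  = 1.8186 / 2.5588 = 0.711

α = 0.711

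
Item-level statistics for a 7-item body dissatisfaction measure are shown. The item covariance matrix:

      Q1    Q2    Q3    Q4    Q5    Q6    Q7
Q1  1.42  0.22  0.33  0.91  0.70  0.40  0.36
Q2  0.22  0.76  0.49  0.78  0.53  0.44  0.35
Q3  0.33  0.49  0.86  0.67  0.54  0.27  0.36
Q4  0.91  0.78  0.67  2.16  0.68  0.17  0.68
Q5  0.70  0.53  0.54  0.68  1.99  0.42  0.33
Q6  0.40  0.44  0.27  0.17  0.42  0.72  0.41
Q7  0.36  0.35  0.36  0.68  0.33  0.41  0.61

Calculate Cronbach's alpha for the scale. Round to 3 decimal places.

sum of item variances = 1.42 + 0.76 + 0.86 + 2.16 + 1.99 + 0.72 + 0.61 = 8.52
Sum of off-diagonal covariances = 10.04
Var(T) = 8.52 + 2 × 10.04 = 28.60
α = (k/(k−1))·(1 − sum of item variances/Var(T)) = (7/6)·(1 − 8.52/28.60) = 0.819

α = 0.819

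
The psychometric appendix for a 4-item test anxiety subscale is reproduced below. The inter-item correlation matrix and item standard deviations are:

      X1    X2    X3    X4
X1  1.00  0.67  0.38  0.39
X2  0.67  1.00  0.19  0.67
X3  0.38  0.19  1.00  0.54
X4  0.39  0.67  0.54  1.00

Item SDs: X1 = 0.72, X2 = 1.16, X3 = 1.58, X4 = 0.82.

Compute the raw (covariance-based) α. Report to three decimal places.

α = 0.715

Σσ²ᵢ = 0.72² + 1.16² + 1.58² + 0.82² = 5.0328
Covariances σ_ij = r_ij · s_i · s_j:
  σ(X1,X2) = 0.67 × 0.72 × 1.16 = 0.5596
  σ(X1,X3) = 0.38 × 0.72 × 1.58 = 0.4323
  σ(X1,X4) = 0.39 × 0.72 × 0.82 = 0.2303
  σ(X2,X3) = 0.19 × 1.16 × 1.58 = 0.3482
  σ(X2,X4) = 0.67 × 1.16 × 0.82 = 0.6373
  σ(X3,X4) = 0.54 × 1.58 × 0.82 = 0.6996
σ²_T = Σσ²ᵢ + 2·Σσ_ij = 5.0328 + 2 × 2.9073 = 10.8474
α = (4/3)·(1 − 5.0328/10.8474) = 0.715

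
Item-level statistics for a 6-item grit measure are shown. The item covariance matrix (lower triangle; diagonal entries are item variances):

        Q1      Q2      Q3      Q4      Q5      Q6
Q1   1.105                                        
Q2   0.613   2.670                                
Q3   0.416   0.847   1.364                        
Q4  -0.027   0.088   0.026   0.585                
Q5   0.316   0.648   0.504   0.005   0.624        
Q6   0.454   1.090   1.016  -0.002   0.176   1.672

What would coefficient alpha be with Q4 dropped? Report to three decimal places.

coefficient alpha = 0.776

Remaining items: Q1, Q2, Q3, Q5, Q6 (k = 5).
Σσᵢ² = 1.105 + 2.670 + 1.364 + 0.624 + 1.672 = 7.435
Var(T) = 7.435 + 2 × 6.080 = 19.595
α (item deleted) = (5/4)·(1 − 7.435/19.595) = 0.776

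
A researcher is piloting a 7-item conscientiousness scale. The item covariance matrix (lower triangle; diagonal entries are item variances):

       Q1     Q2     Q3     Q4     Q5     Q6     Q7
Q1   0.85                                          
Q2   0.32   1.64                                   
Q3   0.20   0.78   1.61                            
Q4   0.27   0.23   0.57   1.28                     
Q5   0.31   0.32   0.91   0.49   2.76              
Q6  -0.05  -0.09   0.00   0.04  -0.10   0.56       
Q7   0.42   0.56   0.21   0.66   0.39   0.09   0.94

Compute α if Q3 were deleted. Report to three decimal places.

Remaining items: Q1, Q2, Q4, Q5, Q6, Q7 (k = 6).
Σσᵢ² = 0.85 + 1.64 + 1.28 + 2.76 + 0.56 + 0.94 = 8.03
total variance = 8.03 + 2 × 3.86 = 15.75
α (item deleted) = (6/5)·(1 − 8.03/15.75) = 0.588

α = 0.588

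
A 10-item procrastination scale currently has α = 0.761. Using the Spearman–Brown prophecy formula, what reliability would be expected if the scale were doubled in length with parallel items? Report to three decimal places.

Length factor m = 2
α' = m·α / (1 + (m−1)·α)
   = 2 × 0.761 / (1 + (2 − 1) × 0.761)
   = 1.5220 / 1.7610 = 0.864

predicted reliability = 0.864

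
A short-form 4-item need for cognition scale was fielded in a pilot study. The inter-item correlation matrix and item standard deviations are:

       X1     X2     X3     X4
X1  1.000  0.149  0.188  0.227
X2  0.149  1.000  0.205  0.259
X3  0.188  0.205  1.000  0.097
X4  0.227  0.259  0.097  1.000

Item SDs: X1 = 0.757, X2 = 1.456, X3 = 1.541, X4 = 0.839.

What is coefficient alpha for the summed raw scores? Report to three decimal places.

Σσ²ᵢ = 0.757² + 1.456² + 1.541² + 0.839² = 5.7716
Covariances σ_ij = r_ij · s_i · s_j:
  σ(X1,X2) = 0.149 × 0.757 × 1.456 = 0.1642
  σ(X1,X3) = 0.188 × 0.757 × 1.541 = 0.2193
  σ(X1,X4) = 0.227 × 0.757 × 0.839 = 0.1442
  σ(X2,X3) = 0.205 × 1.456 × 1.541 = 0.4600
  σ(X2,X4) = 0.259 × 1.456 × 0.839 = 0.3164
  σ(X3,X4) = 0.097 × 1.541 × 0.839 = 0.1254
σ²_T = Σσ²ᵢ + 2·Σσ_ij = 5.7716 + 2 × 1.4295 = 8.6306
α = (4/3)·(1 − 5.7716/8.6306) = 0.442

coefficient alpha = 0.442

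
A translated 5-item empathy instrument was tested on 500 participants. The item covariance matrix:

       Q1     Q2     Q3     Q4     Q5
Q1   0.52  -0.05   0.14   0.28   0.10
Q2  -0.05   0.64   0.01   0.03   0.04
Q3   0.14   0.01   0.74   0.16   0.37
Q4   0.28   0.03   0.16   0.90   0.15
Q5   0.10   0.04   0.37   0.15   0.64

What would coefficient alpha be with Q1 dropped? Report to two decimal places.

Remaining items: Q2, Q3, Q4, Q5 (k = 4).
ΣVar(i) = 0.64 + 0.74 + 0.90 + 0.64 = 2.92
σ²_total = 2.92 + 2 × 0.76 = 4.44
α (item deleted) = (4/3)·(1 − 2.92/4.44) = 0.46

α = 0.46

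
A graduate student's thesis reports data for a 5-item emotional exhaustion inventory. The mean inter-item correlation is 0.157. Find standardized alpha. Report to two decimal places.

Standardized α = k·r̄ / (1 + (k−1)·r̄) = 5 × 0.157 / (1 + 4 × 0.157)
  = 0.7850 / 1.6280 = 0.48

standardized alpha = 0.48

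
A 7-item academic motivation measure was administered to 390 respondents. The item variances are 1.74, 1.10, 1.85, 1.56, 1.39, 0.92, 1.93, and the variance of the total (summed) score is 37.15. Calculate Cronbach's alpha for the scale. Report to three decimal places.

sum of item variances = 1.74 + 1.10 + 1.85 + 1.56 + 1.39 + 0.92 + 1.93 = 10.49
α = (k/(k−1))·(1 − sum of item variances/Var(T)) = (7/6)·(1 − 10.49/37.15) = 0.837

Cronbach's alpha = 0.837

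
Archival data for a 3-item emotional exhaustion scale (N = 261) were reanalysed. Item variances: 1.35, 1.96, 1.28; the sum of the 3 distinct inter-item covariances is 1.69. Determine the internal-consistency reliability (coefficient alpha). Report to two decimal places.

α = 0.64

sum of item variances = 1.35 + 1.96 + 1.28 = 4.59
Sum of distinct covariances = 1.69
σ²_T = sum of item variances + 2·Σcov = 4.59 + 2 × 1.69 = 7.97
α = (3/2)·(1 − 4.59/7.97) = 0.64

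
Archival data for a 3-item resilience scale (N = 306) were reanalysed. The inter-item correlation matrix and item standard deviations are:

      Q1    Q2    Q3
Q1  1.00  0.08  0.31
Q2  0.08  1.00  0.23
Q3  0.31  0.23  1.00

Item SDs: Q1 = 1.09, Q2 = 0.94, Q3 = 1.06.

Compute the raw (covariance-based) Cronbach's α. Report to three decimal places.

α = 0.443

Σσ²ᵢ = 1.09² + 0.94² + 1.06² = 3.1953
Covariances σ_ij = r_ij · s_i · s_j:
  σ(Q1,Q2) = 0.08 × 1.09 × 0.94 = 0.0820
  σ(Q1,Q3) = 0.31 × 1.09 × 1.06 = 0.3582
  σ(Q2,Q3) = 0.23 × 0.94 × 1.06 = 0.2292
σ²_T = Σσ²ᵢ + 2·Σσ_ij = 3.1953 + 2 × 0.6694 = 4.5341
α = (3/2)·(1 − 3.1953/4.5341) = 0.443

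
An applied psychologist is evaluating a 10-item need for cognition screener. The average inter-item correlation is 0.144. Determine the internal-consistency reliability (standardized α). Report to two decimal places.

Standardized α = k·r̄ / (1 + (k−1)·r̄) = 10 × 0.144 / (1 + 9 × 0.144)
  = 1.4400 / 2.2960 = 0.63

α = 0.63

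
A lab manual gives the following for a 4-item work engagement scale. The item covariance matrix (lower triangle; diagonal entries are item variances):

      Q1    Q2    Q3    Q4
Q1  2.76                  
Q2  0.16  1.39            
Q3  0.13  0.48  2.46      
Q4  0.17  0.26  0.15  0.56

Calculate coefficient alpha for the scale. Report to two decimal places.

α = 0.36

Σσᵢ² = 2.76 + 1.39 + 2.46 + 0.56 = 7.17
Sum of the distinct covariances = 1.35
σ²_total = 7.17 + 2 × 1.35 = 9.87
α = (k/(k−1))·(1 − Σσᵢ²/σ²_total) = (4/3)·(1 − 7.17/9.87) = 0.36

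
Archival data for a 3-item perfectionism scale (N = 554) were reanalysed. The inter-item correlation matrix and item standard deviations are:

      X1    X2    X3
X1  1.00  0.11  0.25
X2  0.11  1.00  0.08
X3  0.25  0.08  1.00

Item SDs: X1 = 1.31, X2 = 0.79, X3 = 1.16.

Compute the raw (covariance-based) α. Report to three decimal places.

Σσ²ᵢ = 1.31² + 0.79² + 1.16² = 3.6858
Covariances σ_ij = r_ij · s_i · s_j:
  σ(X1,X2) = 0.11 × 1.31 × 0.79 = 0.1138
  σ(X1,X3) = 0.25 × 1.31 × 1.16 = 0.3799
  σ(X2,X3) = 0.08 × 0.79 × 1.16 = 0.0733
σ²_T = Σσ²ᵢ + 2·Σσ_ij = 3.6858 + 2 × 0.5670 = 4.8198
α = (3/2)·(1 − 3.6858/4.8198) = 0.353

α = 0.353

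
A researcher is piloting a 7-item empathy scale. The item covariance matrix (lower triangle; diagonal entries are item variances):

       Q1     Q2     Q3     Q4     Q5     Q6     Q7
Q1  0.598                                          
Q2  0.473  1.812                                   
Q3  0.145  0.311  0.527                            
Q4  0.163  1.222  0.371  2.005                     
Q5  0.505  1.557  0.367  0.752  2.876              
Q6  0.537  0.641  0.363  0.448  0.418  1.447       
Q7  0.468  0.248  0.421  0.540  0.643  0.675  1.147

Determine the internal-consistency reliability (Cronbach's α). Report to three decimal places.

α = 0.798

Σσ²ᵢ = 0.598 + 1.812 + 0.527 + 2.005 + 2.876 + 1.447 + 1.147 = 10.412
Σ_{i<j} σ_ij = 11.268
σ²_total = 10.412 + 2 × 11.268 = 32.948
α = (k/(k−1))·(1 − Σσ²ᵢ/σ²_total) = (7/6)·(1 − 10.412/32.948) = 0.798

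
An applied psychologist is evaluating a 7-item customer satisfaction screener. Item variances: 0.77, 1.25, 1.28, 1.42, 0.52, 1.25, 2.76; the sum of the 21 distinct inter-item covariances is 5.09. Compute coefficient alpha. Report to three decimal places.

coefficient alpha = 0.611

Σσ²ᵢ = 0.77 + 1.25 + 1.28 + 1.42 + 0.52 + 1.25 + 2.76 = 9.25
Sum of distinct covariances = 5.09
total variance = Σσ²ᵢ + 2·Σcov = 9.25 + 2 × 5.09 = 19.43
α = (7/6)·(1 − 9.25/19.43) = 0.611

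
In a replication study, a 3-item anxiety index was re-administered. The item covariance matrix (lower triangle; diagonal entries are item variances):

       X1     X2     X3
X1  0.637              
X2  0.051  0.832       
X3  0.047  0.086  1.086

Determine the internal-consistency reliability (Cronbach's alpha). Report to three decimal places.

α = 0.189

ΣVar(i) = 0.637 + 0.832 + 1.086 = 2.555
Σ_{i<j} σ_ij = 0.184
Var(T) = 2.555 + 2 × 0.184 = 2.923
α = (k/(k−1))·(1 − ΣVar(i)/Var(T)) = (3/2)·(1 − 2.555/2.923) = 0.189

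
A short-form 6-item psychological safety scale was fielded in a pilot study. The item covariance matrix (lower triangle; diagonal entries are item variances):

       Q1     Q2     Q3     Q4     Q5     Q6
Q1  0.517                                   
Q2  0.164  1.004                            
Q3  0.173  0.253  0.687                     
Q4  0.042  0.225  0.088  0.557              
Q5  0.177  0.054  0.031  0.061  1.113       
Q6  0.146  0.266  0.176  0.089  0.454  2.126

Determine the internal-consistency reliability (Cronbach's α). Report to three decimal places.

ΣVar(i) = 0.517 + 1.004 + 0.687 + 0.557 + 1.113 + 2.126 = 6.004
Σ_{i<j} σ_ij = 2.399
Var(T) = 6.004 + 2 × 2.399 = 10.802
α = (k/(k−1))·(1 − ΣVar(i)/Var(T)) = (6/5)·(1 − 6.004/10.802) = 0.533

Cronbach's α = 0.533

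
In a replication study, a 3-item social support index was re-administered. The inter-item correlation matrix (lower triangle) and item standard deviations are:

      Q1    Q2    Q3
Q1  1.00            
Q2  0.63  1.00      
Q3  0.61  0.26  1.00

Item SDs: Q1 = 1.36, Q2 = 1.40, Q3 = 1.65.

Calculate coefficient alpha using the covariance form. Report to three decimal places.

coefficient alpha = 0.739

Σσ²ᵢ = 1.36² + 1.40² + 1.65² = 6.5321
Covariances σ_ij = r_ij · s_i · s_j:
  σ(Q1,Q2) = 0.63 × 1.36 × 1.40 = 1.1995
  σ(Q1,Q3) = 0.61 × 1.36 × 1.65 = 1.3688
  σ(Q2,Q3) = 0.26 × 1.40 × 1.65 = 0.6006
σ²_T = Σσ²ᵢ + 2·Σσ_ij = 6.5321 + 2 × 3.1689 = 12.8699
α = (3/2)·(1 − 6.5321/12.8699) = 0.739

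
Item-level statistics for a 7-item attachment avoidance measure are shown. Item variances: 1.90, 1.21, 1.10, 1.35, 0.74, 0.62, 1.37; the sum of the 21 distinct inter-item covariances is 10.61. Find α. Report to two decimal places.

α = 0.84

ΣVar(i) = 1.90 + 1.21 + 1.10 + 1.35 + 0.74 + 0.62 + 1.37 = 8.29
Sum of distinct covariances = 10.61
total variance = ΣVar(i) + 2·Σcov = 8.29 + 2 × 10.61 = 29.51
α = (7/6)·(1 − 8.29/29.51) = 0.84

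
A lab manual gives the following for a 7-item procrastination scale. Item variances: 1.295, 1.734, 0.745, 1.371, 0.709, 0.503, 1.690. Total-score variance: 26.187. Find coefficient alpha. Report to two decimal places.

ΣVar(i) = 1.295 + 1.734 + 0.745 + 1.371 + 0.709 + 0.503 + 1.690 = 8.047
α = (k/(k−1))·(1 − ΣVar(i)/Var(T)) = (7/6)·(1 − 8.047/26.187) = 0.81

coefficient alpha = 0.81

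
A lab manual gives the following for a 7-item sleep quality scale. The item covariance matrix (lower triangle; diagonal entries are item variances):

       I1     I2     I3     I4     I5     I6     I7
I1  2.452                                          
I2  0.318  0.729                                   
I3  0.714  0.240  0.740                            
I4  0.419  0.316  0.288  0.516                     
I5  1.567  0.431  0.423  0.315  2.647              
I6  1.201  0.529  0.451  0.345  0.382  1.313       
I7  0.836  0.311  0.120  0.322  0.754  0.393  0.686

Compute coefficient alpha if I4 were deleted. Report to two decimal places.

coefficient alpha = 0.80

Remaining items: I1, I2, I3, I5, I6, I7 (k = 6).
Σσᵢ² = 2.452 + 0.729 + 0.740 + 2.647 + 1.313 + 0.686 = 8.567
σ²_total = 8.567 + 2 × 8.670 = 25.907
α (item deleted) = (6/5)·(1 − 8.567/25.907) = 0.80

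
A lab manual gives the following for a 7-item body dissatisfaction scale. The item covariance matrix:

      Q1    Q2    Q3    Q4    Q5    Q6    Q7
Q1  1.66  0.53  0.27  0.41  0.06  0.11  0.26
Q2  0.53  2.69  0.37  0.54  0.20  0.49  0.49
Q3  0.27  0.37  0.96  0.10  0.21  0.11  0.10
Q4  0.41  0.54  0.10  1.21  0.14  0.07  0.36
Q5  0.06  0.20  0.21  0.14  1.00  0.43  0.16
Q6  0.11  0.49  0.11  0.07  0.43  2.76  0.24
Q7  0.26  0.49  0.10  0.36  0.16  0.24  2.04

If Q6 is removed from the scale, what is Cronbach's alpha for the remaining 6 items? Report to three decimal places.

Remaining items: Q1, Q2, Q3, Q4, Q5, Q7 (k = 6).
sum of item variances = 1.66 + 2.69 + 0.96 + 1.21 + 1.00 + 2.04 = 9.56
σ²_T = 9.56 + 2 × 4.20 = 17.96
α (item deleted) = (6/5)·(1 − 9.56/17.96) = 0.561

α = 0.561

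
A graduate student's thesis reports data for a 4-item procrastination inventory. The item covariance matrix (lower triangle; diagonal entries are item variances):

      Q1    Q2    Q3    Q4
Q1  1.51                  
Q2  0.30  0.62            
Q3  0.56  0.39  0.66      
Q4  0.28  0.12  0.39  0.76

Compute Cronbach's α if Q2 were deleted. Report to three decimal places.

Cronbach's α = 0.685

Remaining items: Q1, Q3, Q4 (k = 3).
ΣVar(i) = 1.51 + 0.66 + 0.76 = 2.93
Var(T) = 2.93 + 2 × 1.23 = 5.39
α (item deleted) = (3/2)·(1 − 2.93/5.39) = 0.685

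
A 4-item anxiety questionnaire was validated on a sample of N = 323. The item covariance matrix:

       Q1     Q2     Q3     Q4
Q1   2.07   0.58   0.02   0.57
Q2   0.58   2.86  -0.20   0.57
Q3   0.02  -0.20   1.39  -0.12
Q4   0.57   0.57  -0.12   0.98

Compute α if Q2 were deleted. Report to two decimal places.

α = 0.26

Remaining items: Q1, Q3, Q4 (k = 3).
Σσᵢ² = 2.07 + 1.39 + 0.98 = 4.44
σ²_T = 4.44 + 2 × 0.47 = 5.38
α (item deleted) = (3/2)·(1 − 4.44/5.38) = 0.26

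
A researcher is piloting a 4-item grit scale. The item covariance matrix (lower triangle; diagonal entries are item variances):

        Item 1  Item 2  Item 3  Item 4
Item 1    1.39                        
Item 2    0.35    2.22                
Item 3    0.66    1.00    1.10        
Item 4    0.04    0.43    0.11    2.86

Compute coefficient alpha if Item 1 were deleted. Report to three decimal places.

coefficient alpha = 0.499

Remaining items: Item 2, Item 3, Item 4 (k = 3).
ΣVar(i) = 2.22 + 1.10 + 2.86 = 6.18
total variance = 6.18 + 2 × 1.54 = 9.26
α (item deleted) = (3/2)·(1 − 6.18/9.26) = 0.499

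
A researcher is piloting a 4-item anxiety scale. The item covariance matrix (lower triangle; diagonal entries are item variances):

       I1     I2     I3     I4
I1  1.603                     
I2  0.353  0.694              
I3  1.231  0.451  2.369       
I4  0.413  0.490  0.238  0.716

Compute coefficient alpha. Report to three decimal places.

coefficient alpha = 0.722

sum of item variances = 1.603 + 0.694 + 2.369 + 0.716 = 5.382
Σ_{i<j} σ_ij = 3.176
Var(T) = 5.382 + 2 × 3.176 = 11.734
α = (k/(k−1))·(1 − sum of item variances/Var(T)) = (4/3)·(1 − 5.382/11.734) = 0.722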